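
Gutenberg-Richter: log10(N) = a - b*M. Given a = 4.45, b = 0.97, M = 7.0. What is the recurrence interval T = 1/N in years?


log10(N) = 4.45 - 0.97*7.0 = -2.34
N = 10^-2.34 = 0.004571
T = 1/N = 1/0.004571 = 218.7762 years

218.7762


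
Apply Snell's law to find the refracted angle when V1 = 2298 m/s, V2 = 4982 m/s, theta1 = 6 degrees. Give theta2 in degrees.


sin(theta1) = sin(6 deg) = 0.104528
sin(theta2) = V2/V1 * sin(theta1) = 4982/2298 * 0.104528 = 0.226615
theta2 = arcsin(0.226615) = 13.0979 degrees

13.0979


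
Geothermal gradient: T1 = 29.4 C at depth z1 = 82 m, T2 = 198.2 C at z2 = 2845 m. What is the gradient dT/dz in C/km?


dT = 198.2 - 29.4 = 168.8 C
dz = 2845 - 82 = 2763 m
gradient = dT/dz * 1000 = 168.8/2763 * 1000 = 61.093 C/km

61.093


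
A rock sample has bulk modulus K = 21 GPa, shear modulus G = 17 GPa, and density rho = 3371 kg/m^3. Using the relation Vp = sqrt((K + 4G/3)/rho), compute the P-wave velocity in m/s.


First compute the effective modulus:
K + 4G/3 = 21e9 + 4*17e9/3 = 43666666666.67 Pa
Then divide by density:
43666666666.67 / 3371 = 12953624.0483 Pa/(kg/m^3)
Take the square root:
Vp = sqrt(12953624.0483) = 3599.11 m/s

3599.11


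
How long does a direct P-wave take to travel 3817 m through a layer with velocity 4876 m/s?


t = x / V
= 3817 / 4876
= 0.7828 s

0.7828


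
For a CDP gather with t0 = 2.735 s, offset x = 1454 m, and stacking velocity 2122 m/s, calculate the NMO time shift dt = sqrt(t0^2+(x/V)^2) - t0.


x/Vnmo = 1454/2122 = 0.685203
(x/Vnmo)^2 = 0.469503
t0^2 = 7.480225
sqrt(7.480225 + 0.469503) = 2.819526
dt = 2.819526 - 2.735 = 0.084526

0.084526


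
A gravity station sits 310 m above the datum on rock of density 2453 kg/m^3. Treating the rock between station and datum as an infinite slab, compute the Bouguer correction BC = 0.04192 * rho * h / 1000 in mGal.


BC = 0.04192 * rho * h / 1000
= 0.04192 * 2453 * 310 / 1000
= 31.8772 mGal

31.8772


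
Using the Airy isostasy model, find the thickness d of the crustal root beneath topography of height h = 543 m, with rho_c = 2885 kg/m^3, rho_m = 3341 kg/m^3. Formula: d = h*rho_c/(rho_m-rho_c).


rho_m - rho_c = 3341 - 2885 = 456
d = 543 * 2885 / 456
= 1566555 / 456
= 3435.43 m

3435.43


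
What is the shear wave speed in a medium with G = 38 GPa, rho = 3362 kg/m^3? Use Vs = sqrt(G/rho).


Convert G to Pa: G = 38e9 Pa
Compute G/rho = 38e9 / 3362 = 11302795.9548
Vs = sqrt(11302795.9548) = 3361.96 m/s

3361.96


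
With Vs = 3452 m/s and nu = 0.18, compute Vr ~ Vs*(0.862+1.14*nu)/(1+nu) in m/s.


Numerator factor = 0.862 + 1.14*0.18 = 1.0672
Denominator = 1 + 0.18 = 1.18
Vr = 3452 * 1.0672 / 1.18 = 3122.01 m/s

3122.01


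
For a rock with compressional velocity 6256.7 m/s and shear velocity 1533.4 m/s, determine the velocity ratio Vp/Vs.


Vp/Vs = 6256.7 / 1533.4
= 4.0803

4.0803


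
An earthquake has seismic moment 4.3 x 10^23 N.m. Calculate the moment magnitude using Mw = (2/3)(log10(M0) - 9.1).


log10(M0) = log10(4.3 x 10^23) = 23.6335
Mw = 2/3 * (23.6335 - 9.1)
= 2/3 * 14.5335
= 9.69

9.69


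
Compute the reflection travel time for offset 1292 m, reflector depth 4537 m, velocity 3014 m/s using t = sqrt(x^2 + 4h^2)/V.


x^2 + 4h^2 = 1292^2 + 4*4537^2 = 1669264 + 82337476 = 84006740
sqrt(84006740) = 9165.5191
t = 9165.5191 / 3014 = 3.041 s

3.041


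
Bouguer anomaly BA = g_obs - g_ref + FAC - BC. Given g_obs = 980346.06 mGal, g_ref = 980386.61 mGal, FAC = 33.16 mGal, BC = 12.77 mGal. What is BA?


BA = g_obs - g_ref + FAC - BC
= 980346.06 - 980386.61 + 33.16 - 12.77
= -20.16 mGal

-20.16


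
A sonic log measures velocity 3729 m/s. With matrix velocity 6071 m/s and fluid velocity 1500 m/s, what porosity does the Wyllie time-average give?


1/V - 1/Vm = 1/3729 - 1/6071 = 0.00010345
1/Vf - 1/Vm = 1/1500 - 1/6071 = 0.00050195
phi = 0.00010345 / 0.00050195 = 0.2061

0.2061


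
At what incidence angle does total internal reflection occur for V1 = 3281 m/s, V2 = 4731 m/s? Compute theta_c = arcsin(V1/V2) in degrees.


V1/V2 = 3281/4731 = 0.693511
theta_c = arcsin(0.693511) = 43.9087 degrees

43.9087


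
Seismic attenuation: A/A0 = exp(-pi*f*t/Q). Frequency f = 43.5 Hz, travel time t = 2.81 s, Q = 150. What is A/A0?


pi*f*t/Q = pi*43.5*2.81/150 = 2.560084
A/A0 = exp(-2.560084) = 0.077298

0.077298


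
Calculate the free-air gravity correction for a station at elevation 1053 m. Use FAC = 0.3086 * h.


FAC = 0.3086 * h
= 0.3086 * 1053
= 324.9558 mGal

324.9558


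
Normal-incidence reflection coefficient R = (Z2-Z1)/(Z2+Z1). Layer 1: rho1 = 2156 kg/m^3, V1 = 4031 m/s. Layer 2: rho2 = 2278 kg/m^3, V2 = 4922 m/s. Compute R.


Z1 = 2156 * 4031 = 8690836
Z2 = 2278 * 4922 = 11212316
R = (11212316 - 8690836) / (11212316 + 8690836) = 2521480 / 19903152 = 0.1267

0.1267


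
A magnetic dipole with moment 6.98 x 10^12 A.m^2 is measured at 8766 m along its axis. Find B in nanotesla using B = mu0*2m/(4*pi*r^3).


m = 6.98 x 10^12 = 6980000000000 A.m^2
2m = 13960000000000 A.m^2
r^3 = 8766^3 = 673603599096
B = (4pi*10^-7) * 13960000000000 / (4*pi * 673603599096) * 1e9
= 17542653.377645 / 8464752473406.55 * 1e9
= 2072.4355 nT

2072.4355


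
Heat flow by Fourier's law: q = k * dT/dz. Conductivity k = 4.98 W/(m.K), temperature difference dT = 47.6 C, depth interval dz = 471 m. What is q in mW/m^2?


q = k * dT / dz * 1000
= 4.98 * 47.6 / 471 * 1000
= 0.503287 * 1000
= 503.2866 mW/m^2

503.2866


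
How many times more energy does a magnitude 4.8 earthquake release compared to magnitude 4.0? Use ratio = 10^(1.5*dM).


M2 - M1 = 4.8 - 4.0 = 0.8
1.5 * 0.8 = 1.2
ratio = 10^1.2 = 15.85

15.85


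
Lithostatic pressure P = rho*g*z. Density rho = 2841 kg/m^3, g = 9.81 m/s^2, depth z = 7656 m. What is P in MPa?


P = rho * g * z / 1e6
= 2841 * 9.81 * 7656 / 1e6
= 213374327.76 / 1e6
= 213.3743 MPa

213.3743


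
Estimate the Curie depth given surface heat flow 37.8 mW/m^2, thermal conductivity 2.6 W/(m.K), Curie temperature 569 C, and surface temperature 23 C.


T_Curie - T_surf = 569 - 23 = 546 C
Convert q to W/m^2: 37.8 mW/m^2 = 0.0378 W/m^2
d = 546 * 2.6 / 0.0378 = 37555.56 m

37555.56


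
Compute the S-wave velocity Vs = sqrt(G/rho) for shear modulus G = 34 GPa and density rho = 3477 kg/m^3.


Convert G to Pa: G = 34e9 Pa
Compute G/rho = 34e9 / 3477 = 9778544.7225
Vs = sqrt(9778544.7225) = 3127.07 m/s

3127.07


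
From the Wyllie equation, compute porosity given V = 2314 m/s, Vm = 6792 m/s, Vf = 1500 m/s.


1/V - 1/Vm = 1/2314 - 1/6792 = 0.00028492
1/Vf - 1/Vm = 1/1500 - 1/6792 = 0.00051943
phi = 0.00028492 / 0.00051943 = 0.5485

0.5485


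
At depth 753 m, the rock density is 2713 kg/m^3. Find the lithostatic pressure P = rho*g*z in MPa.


P = rho * g * z / 1e6
= 2713 * 9.81 * 753 / 1e6
= 20040741.09 / 1e6
= 20.0407 MPa

20.0407


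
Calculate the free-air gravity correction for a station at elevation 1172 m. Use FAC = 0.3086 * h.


FAC = 0.3086 * h
= 0.3086 * 1172
= 361.6792 mGal

361.6792


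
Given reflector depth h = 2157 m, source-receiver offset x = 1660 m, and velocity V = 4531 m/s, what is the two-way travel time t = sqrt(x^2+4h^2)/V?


x^2 + 4h^2 = 1660^2 + 4*2157^2 = 2755600 + 18610596 = 21366196
sqrt(21366196) = 4622.3583
t = 4622.3583 / 4531 = 1.0202 s

1.0202


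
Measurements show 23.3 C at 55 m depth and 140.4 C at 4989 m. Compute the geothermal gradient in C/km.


dT = 140.4 - 23.3 = 117.1 C
dz = 4989 - 55 = 4934 m
gradient = dT/dz * 1000 = 117.1/4934 * 1000 = 23.7333 C/km

23.7333


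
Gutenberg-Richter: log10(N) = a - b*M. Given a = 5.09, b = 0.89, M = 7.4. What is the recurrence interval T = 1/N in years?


log10(N) = 5.09 - 0.89*7.4 = -1.496
N = 10^-1.496 = 0.031915
T = 1/N = 1/0.031915 = 31.3329 years

31.3329


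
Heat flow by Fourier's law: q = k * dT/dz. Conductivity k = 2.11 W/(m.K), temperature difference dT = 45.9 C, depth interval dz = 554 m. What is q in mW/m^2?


q = k * dT / dz * 1000
= 2.11 * 45.9 / 554 * 1000
= 0.174818 * 1000
= 174.8177 mW/m^2

174.8177


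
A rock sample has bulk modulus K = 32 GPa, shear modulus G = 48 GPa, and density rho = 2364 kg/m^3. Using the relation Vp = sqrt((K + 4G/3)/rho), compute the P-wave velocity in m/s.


First compute the effective modulus:
K + 4G/3 = 32e9 + 4*48e9/3 = 96000000000.0 Pa
Then divide by density:
96000000000.0 / 2364 = 40609137.0558 Pa/(kg/m^3)
Take the square root:
Vp = sqrt(40609137.0558) = 6372.53 m/s

6372.53


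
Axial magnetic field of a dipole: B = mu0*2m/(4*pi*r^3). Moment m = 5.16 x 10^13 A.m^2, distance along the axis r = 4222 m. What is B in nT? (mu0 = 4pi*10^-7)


m = 5.16 x 10^13 = 51600000000000 A.m^2
2m = 103200000000000 A.m^2
r^3 = 4222^3 = 75258349048
B = (4pi*10^-7) * 103200000000000 / (4*pi * 75258349048) * 1e9
= 129684944.740187 / 945724305961.97 * 1e9
= 137127.6427 nT

137127.6427


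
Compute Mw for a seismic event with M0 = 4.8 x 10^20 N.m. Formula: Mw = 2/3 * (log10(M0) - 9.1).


log10(M0) = log10(4.8 x 10^20) = 20.6812
Mw = 2/3 * (20.6812 - 9.1)
= 2/3 * 11.5812
= 7.72

7.72


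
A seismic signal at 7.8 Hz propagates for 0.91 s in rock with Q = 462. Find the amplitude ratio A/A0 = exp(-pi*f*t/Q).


pi*f*t/Q = pi*7.8*0.91/462 = 0.048266
A/A0 = exp(-0.048266) = 0.95288

0.95288


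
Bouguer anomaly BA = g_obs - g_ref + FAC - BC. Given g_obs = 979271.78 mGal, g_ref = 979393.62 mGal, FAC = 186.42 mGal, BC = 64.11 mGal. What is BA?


BA = g_obs - g_ref + FAC - BC
= 979271.78 - 979393.62 + 186.42 - 64.11
= 0.47 mGal

0.47


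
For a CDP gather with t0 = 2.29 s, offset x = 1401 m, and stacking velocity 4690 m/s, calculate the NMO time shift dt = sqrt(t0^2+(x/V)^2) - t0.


x/Vnmo = 1401/4690 = 0.298721
(x/Vnmo)^2 = 0.089234
t0^2 = 5.2441
sqrt(5.2441 + 0.089234) = 2.309401
dt = 2.309401 - 2.29 = 0.019401

0.019401


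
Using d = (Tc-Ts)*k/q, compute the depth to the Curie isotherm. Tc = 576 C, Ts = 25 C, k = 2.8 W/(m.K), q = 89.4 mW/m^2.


T_Curie - T_surf = 576 - 25 = 551 C
Convert q to W/m^2: 89.4 mW/m^2 = 0.0894 W/m^2
d = 551 * 2.8 / 0.0894 = 17257.27 m

17257.27


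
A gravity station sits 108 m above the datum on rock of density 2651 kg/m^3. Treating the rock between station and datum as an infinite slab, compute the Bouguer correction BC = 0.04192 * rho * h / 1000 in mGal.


BC = 0.04192 * rho * h / 1000
= 0.04192 * 2651 * 108 / 1000
= 12.002 mGal

12.002


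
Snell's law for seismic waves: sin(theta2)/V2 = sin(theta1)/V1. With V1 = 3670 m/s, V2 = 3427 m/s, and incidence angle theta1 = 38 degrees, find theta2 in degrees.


sin(theta1) = sin(38 deg) = 0.615661
sin(theta2) = V2/V1 * sin(theta1) = 3427/3670 * 0.615661 = 0.574897
theta2 = arcsin(0.574897) = 35.0924 degrees

35.0924


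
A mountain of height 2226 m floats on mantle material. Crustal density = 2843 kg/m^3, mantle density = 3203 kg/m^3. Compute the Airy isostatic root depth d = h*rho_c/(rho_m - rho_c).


rho_m - rho_c = 3203 - 2843 = 360
d = 2226 * 2843 / 360
= 6328518 / 360
= 17579.22 m

17579.22


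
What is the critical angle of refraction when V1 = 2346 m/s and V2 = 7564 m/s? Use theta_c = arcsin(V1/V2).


V1/V2 = 2346/7564 = 0.310153
theta_c = arcsin(0.310153) = 18.0685 degrees

18.0685


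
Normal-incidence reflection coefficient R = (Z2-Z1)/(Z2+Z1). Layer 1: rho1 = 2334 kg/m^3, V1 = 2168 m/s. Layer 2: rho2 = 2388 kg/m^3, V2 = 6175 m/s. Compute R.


Z1 = 2334 * 2168 = 5060112
Z2 = 2388 * 6175 = 14745900
R = (14745900 - 5060112) / (14745900 + 5060112) = 9685788 / 19806012 = 0.489

0.489


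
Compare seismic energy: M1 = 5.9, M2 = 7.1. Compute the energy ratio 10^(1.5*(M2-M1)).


M2 - M1 = 7.1 - 5.9 = 1.2
1.5 * 1.2 = 1.8
ratio = 10^1.8 = 63.1

63.1


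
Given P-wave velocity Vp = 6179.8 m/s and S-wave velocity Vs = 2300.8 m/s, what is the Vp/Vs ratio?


Vp/Vs = 6179.8 / 2300.8
= 2.6859

2.6859


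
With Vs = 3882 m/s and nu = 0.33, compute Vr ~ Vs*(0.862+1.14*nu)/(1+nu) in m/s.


Numerator factor = 0.862 + 1.14*0.33 = 1.2382
Denominator = 1 + 0.33 = 1.33
Vr = 3882 * 1.2382 / 1.33 = 3614.05 m/s

3614.05


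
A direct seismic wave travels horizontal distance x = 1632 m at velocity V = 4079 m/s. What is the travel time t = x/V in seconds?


t = x / V
= 1632 / 4079
= 0.4001 s

0.4001


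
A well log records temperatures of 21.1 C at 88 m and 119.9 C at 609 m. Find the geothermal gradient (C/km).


dT = 119.9 - 21.1 = 98.8 C
dz = 609 - 88 = 521 m
gradient = dT/dz * 1000 = 98.8/521 * 1000 = 189.6353 C/km

189.6353


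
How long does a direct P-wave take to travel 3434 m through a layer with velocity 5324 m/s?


t = x / V
= 3434 / 5324
= 0.645 s

0.645


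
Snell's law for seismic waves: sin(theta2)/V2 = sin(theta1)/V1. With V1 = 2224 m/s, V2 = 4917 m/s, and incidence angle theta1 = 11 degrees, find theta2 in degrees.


sin(theta1) = sin(11 deg) = 0.190809
sin(theta2) = V2/V1 * sin(theta1) = 4917/2224 * 0.190809 = 0.421856
theta2 = arcsin(0.421856) = 24.9518 degrees

24.9518


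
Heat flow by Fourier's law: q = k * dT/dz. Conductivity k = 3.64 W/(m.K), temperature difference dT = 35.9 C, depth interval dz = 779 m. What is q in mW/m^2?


q = k * dT / dz * 1000
= 3.64 * 35.9 / 779 * 1000
= 0.167748 * 1000
= 167.7484 mW/m^2

167.7484


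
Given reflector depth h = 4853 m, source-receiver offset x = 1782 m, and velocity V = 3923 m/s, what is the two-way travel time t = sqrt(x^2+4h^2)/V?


x^2 + 4h^2 = 1782^2 + 4*4853^2 = 3175524 + 94206436 = 97381960
sqrt(97381960) = 9868.2298
t = 9868.2298 / 3923 = 2.5155 s

2.5155


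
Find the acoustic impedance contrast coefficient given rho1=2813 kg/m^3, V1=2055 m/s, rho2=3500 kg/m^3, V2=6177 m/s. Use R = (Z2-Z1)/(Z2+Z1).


Z1 = 2813 * 2055 = 5780715
Z2 = 3500 * 6177 = 21619500
R = (21619500 - 5780715) / (21619500 + 5780715) = 15838785 / 27400215 = 0.5781

0.5781


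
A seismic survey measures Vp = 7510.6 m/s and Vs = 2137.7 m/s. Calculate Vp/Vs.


Vp/Vs = 7510.6 / 2137.7
= 3.5134

3.5134


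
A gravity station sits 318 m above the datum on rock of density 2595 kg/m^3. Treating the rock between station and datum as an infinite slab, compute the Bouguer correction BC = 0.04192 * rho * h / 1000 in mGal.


BC = 0.04192 * rho * h / 1000
= 0.04192 * 2595 * 318 / 1000
= 34.5928 mGal

34.5928


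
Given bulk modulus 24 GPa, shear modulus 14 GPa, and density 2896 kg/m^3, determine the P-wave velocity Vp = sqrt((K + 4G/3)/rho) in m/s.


First compute the effective modulus:
K + 4G/3 = 24e9 + 4*14e9/3 = 42666666666.67 Pa
Then divide by density:
42666666666.67 / 2896 = 14732965.0092 Pa/(kg/m^3)
Take the square root:
Vp = sqrt(14732965.0092) = 3838.35 m/s

3838.35


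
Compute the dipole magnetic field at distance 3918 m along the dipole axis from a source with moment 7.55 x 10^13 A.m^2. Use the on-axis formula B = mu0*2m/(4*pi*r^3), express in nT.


m = 7.55 x 10^13 = 75500000000000 A.m^2
2m = 151000000000000 A.m^2
r^3 = 3918^3 = 60144136632
B = (4pi*10^-7) * 151000000000000 / (4*pi * 60144136632) * 1e9
= 189752196.276824 / 755793511198.37 * 1e9
= 251063.5424 nT

251063.5424


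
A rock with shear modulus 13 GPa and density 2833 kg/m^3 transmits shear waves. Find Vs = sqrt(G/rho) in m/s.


Convert G to Pa: G = 13e9 Pa
Compute G/rho = 13e9 / 2833 = 4588775.15
Vs = sqrt(4588775.15) = 2142.14 m/s

2142.14


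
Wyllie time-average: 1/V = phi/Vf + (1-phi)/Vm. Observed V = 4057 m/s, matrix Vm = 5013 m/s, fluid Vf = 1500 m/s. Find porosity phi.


1/V - 1/Vm = 1/4057 - 1/5013 = 4.701e-05
1/Vf - 1/Vm = 1/1500 - 1/5013 = 0.00046719
phi = 4.701e-05 / 0.00046719 = 0.1006

0.1006


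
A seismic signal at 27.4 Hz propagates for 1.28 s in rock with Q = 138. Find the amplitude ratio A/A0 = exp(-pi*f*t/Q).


pi*f*t/Q = pi*27.4*1.28/138 = 0.79842
A/A0 = exp(-0.79842) = 0.45004

0.45004


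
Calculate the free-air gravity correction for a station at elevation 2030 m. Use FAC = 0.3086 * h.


FAC = 0.3086 * h
= 0.3086 * 2030
= 626.458 mGal

626.458


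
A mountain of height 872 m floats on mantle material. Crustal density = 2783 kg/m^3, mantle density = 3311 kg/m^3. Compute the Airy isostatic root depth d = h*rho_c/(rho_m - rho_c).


rho_m - rho_c = 3311 - 2783 = 528
d = 872 * 2783 / 528
= 2426776 / 528
= 4596.17 m

4596.17


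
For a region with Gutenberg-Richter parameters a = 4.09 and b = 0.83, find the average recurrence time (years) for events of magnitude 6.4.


log10(N) = 4.09 - 0.83*6.4 = -1.222
N = 10^-1.222 = 0.059979
T = 1/N = 1/0.059979 = 16.6725 years

16.6725


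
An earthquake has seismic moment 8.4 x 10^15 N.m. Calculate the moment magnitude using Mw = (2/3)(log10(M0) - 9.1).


log10(M0) = log10(8.4 x 10^15) = 15.9243
Mw = 2/3 * (15.9243 - 9.1)
= 2/3 * 6.8243
= 4.55

4.55


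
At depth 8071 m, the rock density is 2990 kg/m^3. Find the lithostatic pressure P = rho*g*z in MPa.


P = rho * g * z / 1e6
= 2990 * 9.81 * 8071 / 1e6
= 236737764.9 / 1e6
= 236.7378 MPa

236.7378


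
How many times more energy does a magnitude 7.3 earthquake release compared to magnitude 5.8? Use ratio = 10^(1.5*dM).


M2 - M1 = 7.3 - 5.8 = 1.5
1.5 * 1.5 = 2.25
ratio = 10^2.25 = 177.83

177.83


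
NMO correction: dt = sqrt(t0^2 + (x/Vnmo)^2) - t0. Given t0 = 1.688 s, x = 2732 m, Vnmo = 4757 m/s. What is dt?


x/Vnmo = 2732/4757 = 0.574312
(x/Vnmo)^2 = 0.329834
t0^2 = 2.849344
sqrt(2.849344 + 0.329834) = 1.783025
dt = 1.783025 - 1.688 = 0.095025

0.095025


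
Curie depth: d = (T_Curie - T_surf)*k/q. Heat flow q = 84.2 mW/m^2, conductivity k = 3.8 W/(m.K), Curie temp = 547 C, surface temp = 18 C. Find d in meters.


T_Curie - T_surf = 547 - 18 = 529 C
Convert q to W/m^2: 84.2 mW/m^2 = 0.0842 W/m^2
d = 529 * 3.8 / 0.0842 = 23874.11 m

23874.11


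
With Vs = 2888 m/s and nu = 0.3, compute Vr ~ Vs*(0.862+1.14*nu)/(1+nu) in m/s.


Numerator factor = 0.862 + 1.14*0.3 = 1.204
Denominator = 1 + 0.3 = 1.3
Vr = 2888 * 1.204 / 1.3 = 2674.73 m/s

2674.73


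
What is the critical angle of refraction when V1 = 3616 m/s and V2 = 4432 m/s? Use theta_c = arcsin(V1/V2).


V1/V2 = 3616/4432 = 0.815884
theta_c = arcsin(0.815884) = 54.6749 degrees

54.6749


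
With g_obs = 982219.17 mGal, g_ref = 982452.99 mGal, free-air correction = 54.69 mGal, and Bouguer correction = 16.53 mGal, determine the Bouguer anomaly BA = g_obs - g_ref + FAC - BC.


BA = g_obs - g_ref + FAC - BC
= 982219.17 - 982452.99 + 54.69 - 16.53
= -195.66 mGal

-195.66


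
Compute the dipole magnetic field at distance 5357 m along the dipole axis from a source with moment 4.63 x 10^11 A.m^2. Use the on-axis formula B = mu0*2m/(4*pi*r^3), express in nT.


m = 4.63 x 10^11 = 463000000000 A.m^2
2m = 926000000000 A.m^2
r^3 = 5357^3 = 153732234293
B = (4pi*10^-7) * 926000000000 / (4*pi * 153732234293) * 1e9
= 1163645.91889 / 1931856231499.33 * 1e9
= 602.346 nT

602.346


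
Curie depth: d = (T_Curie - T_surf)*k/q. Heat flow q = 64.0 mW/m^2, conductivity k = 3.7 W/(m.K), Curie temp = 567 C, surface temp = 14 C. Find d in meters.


T_Curie - T_surf = 567 - 14 = 553 C
Convert q to W/m^2: 64.0 mW/m^2 = 0.064 W/m^2
d = 553 * 3.7 / 0.064 = 31970.31 m

31970.31


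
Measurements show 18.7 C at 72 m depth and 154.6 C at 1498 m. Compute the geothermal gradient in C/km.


dT = 154.6 - 18.7 = 135.9 C
dz = 1498 - 72 = 1426 m
gradient = dT/dz * 1000 = 135.9/1426 * 1000 = 95.3015 C/km

95.3015


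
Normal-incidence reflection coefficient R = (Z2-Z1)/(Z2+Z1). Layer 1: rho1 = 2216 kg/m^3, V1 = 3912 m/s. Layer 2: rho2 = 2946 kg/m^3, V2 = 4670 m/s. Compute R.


Z1 = 2216 * 3912 = 8668992
Z2 = 2946 * 4670 = 13757820
R = (13757820 - 8668992) / (13757820 + 8668992) = 5088828 / 22426812 = 0.2269

0.2269


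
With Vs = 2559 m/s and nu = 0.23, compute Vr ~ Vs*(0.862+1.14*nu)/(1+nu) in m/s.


Numerator factor = 0.862 + 1.14*0.23 = 1.1242
Denominator = 1 + 0.23 = 1.23
Vr = 2559 * 1.1242 / 1.23 = 2338.88 m/s

2338.88


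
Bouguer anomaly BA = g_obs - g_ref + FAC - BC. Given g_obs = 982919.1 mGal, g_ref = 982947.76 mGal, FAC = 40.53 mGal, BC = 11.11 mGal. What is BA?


BA = g_obs - g_ref + FAC - BC
= 982919.1 - 982947.76 + 40.53 - 11.11
= 0.76 mGal

0.76


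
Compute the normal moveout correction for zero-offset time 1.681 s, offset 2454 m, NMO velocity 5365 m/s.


x/Vnmo = 2454/5365 = 0.457409
(x/Vnmo)^2 = 0.209223
t0^2 = 2.825761
sqrt(2.825761 + 0.209223) = 1.742121
dt = 1.742121 - 1.681 = 0.061121

0.061121


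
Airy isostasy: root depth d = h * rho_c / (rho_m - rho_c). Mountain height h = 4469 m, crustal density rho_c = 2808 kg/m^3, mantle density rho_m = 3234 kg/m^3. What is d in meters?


rho_m - rho_c = 3234 - 2808 = 426
d = 4469 * 2808 / 426
= 12548952 / 426
= 29457.63 m

29457.63


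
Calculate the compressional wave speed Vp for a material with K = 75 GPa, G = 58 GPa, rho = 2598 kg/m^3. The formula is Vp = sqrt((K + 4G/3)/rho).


First compute the effective modulus:
K + 4G/3 = 75e9 + 4*58e9/3 = 152333333333.33 Pa
Then divide by density:
152333333333.33 / 2598 = 58634847.3185 Pa/(kg/m^3)
Take the square root:
Vp = sqrt(58634847.3185) = 7657.34 m/s

7657.34


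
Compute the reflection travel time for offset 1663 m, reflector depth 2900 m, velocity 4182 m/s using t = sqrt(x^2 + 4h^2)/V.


x^2 + 4h^2 = 1663^2 + 4*2900^2 = 2765569 + 33640000 = 36405569
sqrt(36405569) = 6033.7028
t = 6033.7028 / 4182 = 1.4428 s

1.4428


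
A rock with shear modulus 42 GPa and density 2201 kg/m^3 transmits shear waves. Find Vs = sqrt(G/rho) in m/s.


Convert G to Pa: G = 42e9 Pa
Compute G/rho = 42e9 / 2201 = 19082235.3476
Vs = sqrt(19082235.3476) = 4368.32 m/s

4368.32


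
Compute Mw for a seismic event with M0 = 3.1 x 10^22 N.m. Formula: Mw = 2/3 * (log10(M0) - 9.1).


log10(M0) = log10(3.1 x 10^22) = 22.4914
Mw = 2/3 * (22.4914 - 9.1)
= 2/3 * 13.3914
= 8.93

8.93


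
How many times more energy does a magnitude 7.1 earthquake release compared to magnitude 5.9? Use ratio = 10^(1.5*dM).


M2 - M1 = 7.1 - 5.9 = 1.2
1.5 * 1.2 = 1.8
ratio = 10^1.8 = 63.1

63.1


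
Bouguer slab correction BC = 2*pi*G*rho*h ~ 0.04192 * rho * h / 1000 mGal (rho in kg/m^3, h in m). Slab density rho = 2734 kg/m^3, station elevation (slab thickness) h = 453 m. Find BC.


BC = 0.04192 * rho * h / 1000
= 0.04192 * 2734 * 453 / 1000
= 51.918 mGal

51.918


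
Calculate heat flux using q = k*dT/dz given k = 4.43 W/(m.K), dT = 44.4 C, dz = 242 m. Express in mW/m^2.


q = k * dT / dz * 1000
= 4.43 * 44.4 / 242 * 1000
= 0.812777 * 1000
= 812.7769 mW/m^2

812.7769


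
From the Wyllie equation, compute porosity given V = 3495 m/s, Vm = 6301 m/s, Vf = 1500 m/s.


1/V - 1/Vm = 1/3495 - 1/6301 = 0.00012742
1/Vf - 1/Vm = 1/1500 - 1/6301 = 0.00050796
phi = 0.00012742 / 0.00050796 = 0.2508

0.2508


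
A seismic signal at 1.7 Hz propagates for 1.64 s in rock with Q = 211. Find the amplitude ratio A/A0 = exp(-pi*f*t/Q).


pi*f*t/Q = pi*1.7*1.64/211 = 0.041511
A/A0 = exp(-0.041511) = 0.959339

0.959339


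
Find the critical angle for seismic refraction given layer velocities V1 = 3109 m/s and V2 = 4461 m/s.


V1/V2 = 3109/4461 = 0.696929
theta_c = arcsin(0.696929) = 44.1811 degrees

44.1811


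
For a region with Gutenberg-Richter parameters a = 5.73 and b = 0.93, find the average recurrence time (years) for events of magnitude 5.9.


log10(N) = 5.73 - 0.93*5.9 = 0.243
N = 10^0.243 = 1.749847
T = 1/N = 1/1.749847 = 0.5715 years

0.5715


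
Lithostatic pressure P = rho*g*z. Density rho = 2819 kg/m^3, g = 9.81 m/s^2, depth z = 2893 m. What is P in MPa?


P = rho * g * z / 1e6
= 2819 * 9.81 * 2893 / 1e6
= 80004150.27 / 1e6
= 80.0042 MPa

80.0042


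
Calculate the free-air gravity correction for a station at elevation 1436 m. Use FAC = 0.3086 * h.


FAC = 0.3086 * h
= 0.3086 * 1436
= 443.1496 mGal

443.1496


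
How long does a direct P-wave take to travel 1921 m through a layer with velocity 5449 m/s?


t = x / V
= 1921 / 5449
= 0.3525 s

0.3525


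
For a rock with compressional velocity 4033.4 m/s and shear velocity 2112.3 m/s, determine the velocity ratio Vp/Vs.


Vp/Vs = 4033.4 / 2112.3
= 1.9095

1.9095


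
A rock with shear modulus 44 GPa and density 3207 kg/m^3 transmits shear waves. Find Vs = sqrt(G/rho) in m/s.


Convert G to Pa: G = 44e9 Pa
Compute G/rho = 44e9 / 3207 = 13719987.5273
Vs = sqrt(13719987.5273) = 3704.05 m/s

3704.05


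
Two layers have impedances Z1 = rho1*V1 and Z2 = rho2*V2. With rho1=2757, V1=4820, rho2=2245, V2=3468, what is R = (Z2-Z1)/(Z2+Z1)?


Z1 = 2757 * 4820 = 13288740
Z2 = 2245 * 3468 = 7785660
R = (7785660 - 13288740) / (7785660 + 13288740) = -5503080 / 21074400 = -0.2611

-0.2611


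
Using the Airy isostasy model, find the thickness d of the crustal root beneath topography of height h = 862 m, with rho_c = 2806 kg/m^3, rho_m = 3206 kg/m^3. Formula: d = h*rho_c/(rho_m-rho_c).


rho_m - rho_c = 3206 - 2806 = 400
d = 862 * 2806 / 400
= 2418772 / 400
= 6046.93 m

6046.93


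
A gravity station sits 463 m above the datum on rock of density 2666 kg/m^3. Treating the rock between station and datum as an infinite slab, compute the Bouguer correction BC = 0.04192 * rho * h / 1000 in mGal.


BC = 0.04192 * rho * h / 1000
= 0.04192 * 2666 * 463 / 1000
= 51.7443 mGal

51.7443


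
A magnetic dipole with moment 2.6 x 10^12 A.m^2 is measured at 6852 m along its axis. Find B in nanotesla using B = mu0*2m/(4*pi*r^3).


m = 2.6 x 10^12 = 2600000000000 A.m^2
2m = 5200000000000 A.m^2
r^3 = 6852^3 = 321700742208
B = (4pi*10^-7) * 5200000000000 / (4*pi * 321700742208) * 1e9
= 6534512.719467 / 4042610753500.15 * 1e9
= 1616.4091 nT

1616.4091


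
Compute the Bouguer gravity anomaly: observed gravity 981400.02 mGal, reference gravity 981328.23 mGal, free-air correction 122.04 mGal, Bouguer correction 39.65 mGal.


BA = g_obs - g_ref + FAC - BC
= 981400.02 - 981328.23 + 122.04 - 39.65
= 154.18 mGal

154.18


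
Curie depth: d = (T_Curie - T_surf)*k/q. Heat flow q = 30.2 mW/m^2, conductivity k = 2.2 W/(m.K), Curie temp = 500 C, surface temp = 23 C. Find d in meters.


T_Curie - T_surf = 500 - 23 = 477 C
Convert q to W/m^2: 30.2 mW/m^2 = 0.0302 W/m^2
d = 477 * 2.2 / 0.0302 = 34748.34 m

34748.34


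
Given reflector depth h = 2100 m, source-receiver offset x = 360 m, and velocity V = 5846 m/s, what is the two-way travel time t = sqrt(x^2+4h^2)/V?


x^2 + 4h^2 = 360^2 + 4*2100^2 = 129600 + 17640000 = 17769600
sqrt(17769600) = 4215.4003
t = 4215.4003 / 5846 = 0.7211 s

0.7211


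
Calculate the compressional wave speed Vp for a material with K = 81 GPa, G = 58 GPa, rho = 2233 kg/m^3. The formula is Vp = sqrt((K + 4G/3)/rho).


First compute the effective modulus:
K + 4G/3 = 81e9 + 4*58e9/3 = 158333333333.33 Pa
Then divide by density:
158333333333.33 / 2233 = 70906105.3889 Pa/(kg/m^3)
Take the square root:
Vp = sqrt(70906105.3889) = 8420.58 m/s

8420.58


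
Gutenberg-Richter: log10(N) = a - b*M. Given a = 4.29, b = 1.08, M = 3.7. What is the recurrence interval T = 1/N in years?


log10(N) = 4.29 - 1.08*3.7 = 0.294
N = 10^0.294 = 1.967886
T = 1/N = 1/1.967886 = 0.5082 years

0.5082


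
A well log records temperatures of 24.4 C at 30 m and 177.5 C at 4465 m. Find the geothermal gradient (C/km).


dT = 177.5 - 24.4 = 153.1 C
dz = 4465 - 30 = 4435 m
gradient = dT/dz * 1000 = 153.1/4435 * 1000 = 34.5209 C/km

34.5209


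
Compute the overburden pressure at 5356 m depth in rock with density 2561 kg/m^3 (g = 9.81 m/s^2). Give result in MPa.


P = rho * g * z / 1e6
= 2561 * 9.81 * 5356 / 1e6
= 134560983.96 / 1e6
= 134.561 MPa

134.561


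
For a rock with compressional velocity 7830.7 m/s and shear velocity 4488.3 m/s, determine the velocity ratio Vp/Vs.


Vp/Vs = 7830.7 / 4488.3
= 1.7447

1.7447


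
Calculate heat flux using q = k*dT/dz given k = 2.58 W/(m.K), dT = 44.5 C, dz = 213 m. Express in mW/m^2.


q = k * dT / dz * 1000
= 2.58 * 44.5 / 213 * 1000
= 0.539014 * 1000
= 539.0141 mW/m^2

539.0141


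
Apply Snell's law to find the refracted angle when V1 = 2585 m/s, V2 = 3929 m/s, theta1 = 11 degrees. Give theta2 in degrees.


sin(theta1) = sin(11 deg) = 0.190809
sin(theta2) = V2/V1 * sin(theta1) = 3929/2585 * 0.190809 = 0.290015
theta2 = arcsin(0.290015) = 16.8588 degrees

16.8588


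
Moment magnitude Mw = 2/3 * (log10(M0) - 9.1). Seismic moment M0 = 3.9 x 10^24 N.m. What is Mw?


log10(M0) = log10(3.9 x 10^24) = 24.5911
Mw = 2/3 * (24.5911 - 9.1)
= 2/3 * 15.4911
= 10.33

10.33


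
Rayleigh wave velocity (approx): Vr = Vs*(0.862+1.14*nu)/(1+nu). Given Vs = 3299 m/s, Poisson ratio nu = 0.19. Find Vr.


Numerator factor = 0.862 + 1.14*0.19 = 1.0786
Denominator = 1 + 0.19 = 1.19
Vr = 3299 * 1.0786 / 1.19 = 2990.17 m/s

2990.17


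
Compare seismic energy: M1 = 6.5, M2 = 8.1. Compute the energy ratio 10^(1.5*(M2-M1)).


M2 - M1 = 8.1 - 6.5 = 1.6
1.5 * 1.6 = 2.4
ratio = 10^2.4 = 251.19

251.19


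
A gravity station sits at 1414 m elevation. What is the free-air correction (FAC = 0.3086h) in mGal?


FAC = 0.3086 * h
= 0.3086 * 1414
= 436.3604 mGal

436.3604


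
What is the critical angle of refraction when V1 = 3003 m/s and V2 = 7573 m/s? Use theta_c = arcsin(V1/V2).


V1/V2 = 3003/7573 = 0.39654
theta_c = arcsin(0.39654) = 23.3621 degrees

23.3621


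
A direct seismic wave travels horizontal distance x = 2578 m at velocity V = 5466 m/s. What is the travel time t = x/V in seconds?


t = x / V
= 2578 / 5466
= 0.4716 s

0.4716


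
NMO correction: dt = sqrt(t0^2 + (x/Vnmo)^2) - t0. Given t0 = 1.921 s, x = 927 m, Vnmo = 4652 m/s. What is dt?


x/Vnmo = 927/4652 = 0.199269
(x/Vnmo)^2 = 0.039708
t0^2 = 3.690241
sqrt(3.690241 + 0.039708) = 1.931308
dt = 1.931308 - 1.921 = 0.010308

0.010308


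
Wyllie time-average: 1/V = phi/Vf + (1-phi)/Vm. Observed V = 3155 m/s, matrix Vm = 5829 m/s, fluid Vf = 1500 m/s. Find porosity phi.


1/V - 1/Vm = 1/3155 - 1/5829 = 0.0001454
1/Vf - 1/Vm = 1/1500 - 1/5829 = 0.00049511
phi = 0.0001454 / 0.00049511 = 0.2937

0.2937


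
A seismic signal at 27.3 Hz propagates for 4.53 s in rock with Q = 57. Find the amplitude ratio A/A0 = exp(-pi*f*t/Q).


pi*f*t/Q = pi*27.3*4.53/57 = 6.816099
A/A0 = exp(-6.816099) = 0.001096

0.001096


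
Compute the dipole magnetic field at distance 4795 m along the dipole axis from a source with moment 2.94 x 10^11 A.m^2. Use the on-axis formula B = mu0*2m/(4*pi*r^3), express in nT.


m = 2.94 x 10^11 = 294000000000 A.m^2
2m = 588000000000 A.m^2
r^3 = 4795^3 = 110246759875
B = (4pi*10^-7) * 588000000000 / (4*pi * 110246759875) * 1e9
= 738902.592124 / 1385401643621.51 * 1e9
= 533.349 nT

533.349


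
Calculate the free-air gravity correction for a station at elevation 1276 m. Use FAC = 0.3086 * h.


FAC = 0.3086 * h
= 0.3086 * 1276
= 393.7736 mGal

393.7736


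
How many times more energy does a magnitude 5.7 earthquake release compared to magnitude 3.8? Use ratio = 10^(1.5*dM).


M2 - M1 = 5.7 - 3.8 = 1.9
1.5 * 1.9 = 2.85
ratio = 10^2.85 = 707.95

707.95


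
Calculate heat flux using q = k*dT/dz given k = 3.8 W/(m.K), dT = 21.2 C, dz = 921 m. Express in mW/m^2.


q = k * dT / dz * 1000
= 3.8 * 21.2 / 921 * 1000
= 0.08747 * 1000
= 87.4701 mW/m^2

87.4701


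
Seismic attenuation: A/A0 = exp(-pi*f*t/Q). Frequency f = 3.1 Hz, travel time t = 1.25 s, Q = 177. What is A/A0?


pi*f*t/Q = pi*3.1*1.25/177 = 0.068778
A/A0 = exp(-0.068778) = 0.933534

0.933534


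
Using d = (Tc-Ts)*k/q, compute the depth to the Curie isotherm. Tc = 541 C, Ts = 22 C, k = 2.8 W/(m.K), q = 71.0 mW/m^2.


T_Curie - T_surf = 541 - 22 = 519 C
Convert q to W/m^2: 71.0 mW/m^2 = 0.071 W/m^2
d = 519 * 2.8 / 0.071 = 20467.61 m

20467.61


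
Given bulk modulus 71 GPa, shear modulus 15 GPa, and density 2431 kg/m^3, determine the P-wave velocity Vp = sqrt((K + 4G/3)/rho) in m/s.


First compute the effective modulus:
K + 4G/3 = 71e9 + 4*15e9/3 = 91000000000.0 Pa
Then divide by density:
91000000000.0 / 2431 = 37433155.0802 Pa/(kg/m^3)
Take the square root:
Vp = sqrt(37433155.0802) = 6118.26 m/s

6118.26


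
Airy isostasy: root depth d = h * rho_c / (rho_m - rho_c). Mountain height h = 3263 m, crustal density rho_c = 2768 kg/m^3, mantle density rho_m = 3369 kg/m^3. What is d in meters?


rho_m - rho_c = 3369 - 2768 = 601
d = 3263 * 2768 / 601
= 9031984 / 601
= 15028.26 m

15028.26


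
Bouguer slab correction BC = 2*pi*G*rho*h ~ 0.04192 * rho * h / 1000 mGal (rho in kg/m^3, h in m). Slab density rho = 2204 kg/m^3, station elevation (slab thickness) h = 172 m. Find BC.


BC = 0.04192 * rho * h / 1000
= 0.04192 * 2204 * 172 / 1000
= 15.8914 mGal

15.8914


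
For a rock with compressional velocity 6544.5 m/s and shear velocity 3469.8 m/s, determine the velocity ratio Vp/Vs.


Vp/Vs = 6544.5 / 3469.8
= 1.8861

1.8861


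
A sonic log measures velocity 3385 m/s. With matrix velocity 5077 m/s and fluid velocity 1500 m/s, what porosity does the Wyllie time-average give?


1/V - 1/Vm = 1/3385 - 1/5077 = 9.845e-05
1/Vf - 1/Vm = 1/1500 - 1/5077 = 0.0004697
phi = 9.845e-05 / 0.0004697 = 0.2096

0.2096


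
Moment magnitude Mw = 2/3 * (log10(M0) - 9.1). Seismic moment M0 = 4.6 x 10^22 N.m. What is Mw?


log10(M0) = log10(4.6 x 10^22) = 22.6628
Mw = 2/3 * (22.6628 - 9.1)
= 2/3 * 13.5628
= 9.04

9.04


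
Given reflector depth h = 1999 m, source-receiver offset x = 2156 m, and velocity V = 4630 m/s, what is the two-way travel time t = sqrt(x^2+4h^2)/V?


x^2 + 4h^2 = 2156^2 + 4*1999^2 = 4648336 + 15984004 = 20632340
sqrt(20632340) = 4542.2836
t = 4542.2836 / 4630 = 0.9811 s

0.9811


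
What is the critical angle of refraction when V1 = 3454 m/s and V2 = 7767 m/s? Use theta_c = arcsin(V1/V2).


V1/V2 = 3454/7767 = 0.444702
theta_c = arcsin(0.444702) = 26.4043 degrees

26.4043


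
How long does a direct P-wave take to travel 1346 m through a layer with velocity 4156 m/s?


t = x / V
= 1346 / 4156
= 0.3239 s

0.3239


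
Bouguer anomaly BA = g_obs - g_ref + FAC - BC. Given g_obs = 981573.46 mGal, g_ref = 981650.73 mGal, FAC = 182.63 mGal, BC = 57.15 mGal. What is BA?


BA = g_obs - g_ref + FAC - BC
= 981573.46 - 981650.73 + 182.63 - 57.15
= 48.21 mGal

48.21


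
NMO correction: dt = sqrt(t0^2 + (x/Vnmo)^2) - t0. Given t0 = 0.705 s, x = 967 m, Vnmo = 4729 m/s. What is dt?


x/Vnmo = 967/4729 = 0.204483
(x/Vnmo)^2 = 0.041813
t0^2 = 0.497025
sqrt(0.497025 + 0.041813) = 0.734056
dt = 0.734056 - 0.705 = 0.029056

0.029056


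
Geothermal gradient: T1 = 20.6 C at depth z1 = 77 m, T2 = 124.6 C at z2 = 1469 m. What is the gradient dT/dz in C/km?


dT = 124.6 - 20.6 = 104.0 C
dz = 1469 - 77 = 1392 m
gradient = dT/dz * 1000 = 104.0/1392 * 1000 = 74.7126 C/km

74.7126


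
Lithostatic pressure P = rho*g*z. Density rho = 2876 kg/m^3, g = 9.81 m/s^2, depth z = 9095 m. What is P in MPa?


P = rho * g * z / 1e6
= 2876 * 9.81 * 9095 / 1e6
= 256602328.2 / 1e6
= 256.6023 MPa

256.6023


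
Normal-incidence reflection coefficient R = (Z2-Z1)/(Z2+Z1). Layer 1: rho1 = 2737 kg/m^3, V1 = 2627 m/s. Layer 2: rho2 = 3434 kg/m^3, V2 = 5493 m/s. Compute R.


Z1 = 2737 * 2627 = 7190099
Z2 = 3434 * 5493 = 18862962
R = (18862962 - 7190099) / (18862962 + 7190099) = 11672863 / 26053061 = 0.448

0.448


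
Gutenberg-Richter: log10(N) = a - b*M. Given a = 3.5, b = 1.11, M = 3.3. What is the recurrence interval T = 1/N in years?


log10(N) = 3.5 - 1.11*3.3 = -0.163
N = 10^-0.163 = 0.687068
T = 1/N = 1/0.687068 = 1.4555 years

1.4555


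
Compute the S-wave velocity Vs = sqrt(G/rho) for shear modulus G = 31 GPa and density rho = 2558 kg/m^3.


Convert G to Pa: G = 31e9 Pa
Compute G/rho = 31e9 / 2558 = 12118842.846
Vs = sqrt(12118842.846) = 3481.21 m/s

3481.21


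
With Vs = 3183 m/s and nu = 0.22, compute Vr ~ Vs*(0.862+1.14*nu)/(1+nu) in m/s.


Numerator factor = 0.862 + 1.14*0.22 = 1.1128
Denominator = 1 + 0.22 = 1.22
Vr = 3183 * 1.1128 / 1.22 = 2903.31 m/s

2903.31


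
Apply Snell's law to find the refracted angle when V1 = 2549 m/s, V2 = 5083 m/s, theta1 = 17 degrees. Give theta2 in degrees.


sin(theta1) = sin(17 deg) = 0.292372
sin(theta2) = V2/V1 * sin(theta1) = 5083/2549 * 0.292372 = 0.583023
theta2 = arcsin(0.583023) = 35.6634 degrees

35.6634


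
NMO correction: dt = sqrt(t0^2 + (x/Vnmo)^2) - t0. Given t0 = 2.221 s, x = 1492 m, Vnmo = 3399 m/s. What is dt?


x/Vnmo = 1492/3399 = 0.438953
(x/Vnmo)^2 = 0.192679
t0^2 = 4.932841
sqrt(4.932841 + 0.192679) = 2.263961
dt = 2.263961 - 2.221 = 0.042961

0.042961


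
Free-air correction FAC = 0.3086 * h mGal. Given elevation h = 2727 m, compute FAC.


FAC = 0.3086 * h
= 0.3086 * 2727
= 841.5522 mGal

841.5522


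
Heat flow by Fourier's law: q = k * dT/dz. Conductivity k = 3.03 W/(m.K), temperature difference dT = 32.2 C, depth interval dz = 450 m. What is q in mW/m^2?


q = k * dT / dz * 1000
= 3.03 * 32.2 / 450 * 1000
= 0.216813 * 1000
= 216.8133 mW/m^2

216.8133


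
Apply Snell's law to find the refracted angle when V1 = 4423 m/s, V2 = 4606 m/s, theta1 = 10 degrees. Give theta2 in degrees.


sin(theta1) = sin(10 deg) = 0.173648
sin(theta2) = V2/V1 * sin(theta1) = 4606/4423 * 0.173648 = 0.180833
theta2 = arcsin(0.180833) = 10.4183 degrees

10.4183


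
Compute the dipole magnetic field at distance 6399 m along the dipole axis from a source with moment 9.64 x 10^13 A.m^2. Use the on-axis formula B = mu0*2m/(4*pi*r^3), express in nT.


m = 9.64 x 10^13 = 96400000000000 A.m^2
2m = 192800000000000 A.m^2
r^3 = 6399^3 = 262021139199
B = (4pi*10^-7) * 192800000000000 / (4*pi * 262021139199) * 1e9
= 242279625.444845 / 3292654743971.23 * 1e9
= 73581.8494 nT

73581.8494


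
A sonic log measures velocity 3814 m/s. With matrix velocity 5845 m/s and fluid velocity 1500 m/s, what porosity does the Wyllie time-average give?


1/V - 1/Vm = 1/3814 - 1/5845 = 9.111e-05
1/Vf - 1/Vm = 1/1500 - 1/5845 = 0.00049558
phi = 9.111e-05 / 0.00049558 = 0.1838

0.1838


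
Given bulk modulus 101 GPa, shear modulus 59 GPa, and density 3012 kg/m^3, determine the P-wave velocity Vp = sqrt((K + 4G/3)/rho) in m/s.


First compute the effective modulus:
K + 4G/3 = 101e9 + 4*59e9/3 = 179666666666.67 Pa
Then divide by density:
179666666666.67 / 3012 = 59650287.7379 Pa/(kg/m^3)
Take the square root:
Vp = sqrt(59650287.7379) = 7723.36 m/s

7723.36


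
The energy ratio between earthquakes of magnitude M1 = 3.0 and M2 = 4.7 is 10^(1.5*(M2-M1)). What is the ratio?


M2 - M1 = 4.7 - 3.0 = 1.7
1.5 * 1.7 = 2.55
ratio = 10^2.55 = 354.81

354.81


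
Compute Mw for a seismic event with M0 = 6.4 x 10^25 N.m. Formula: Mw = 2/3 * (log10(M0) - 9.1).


log10(M0) = log10(6.4 x 10^25) = 25.8062
Mw = 2/3 * (25.8062 - 9.1)
= 2/3 * 16.7062
= 11.14

11.14


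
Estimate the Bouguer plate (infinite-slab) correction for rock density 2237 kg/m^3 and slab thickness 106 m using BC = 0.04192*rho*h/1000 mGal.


BC = 0.04192 * rho * h / 1000
= 0.04192 * 2237 * 106 / 1000
= 9.9402 mGal

9.9402


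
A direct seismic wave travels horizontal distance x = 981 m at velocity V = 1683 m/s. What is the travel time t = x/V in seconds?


t = x / V
= 981 / 1683
= 0.5829 s

0.5829


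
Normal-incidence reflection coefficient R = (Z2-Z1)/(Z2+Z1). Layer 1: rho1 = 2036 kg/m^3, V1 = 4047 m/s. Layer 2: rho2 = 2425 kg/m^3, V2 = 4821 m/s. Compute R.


Z1 = 2036 * 4047 = 8239692
Z2 = 2425 * 4821 = 11690925
R = (11690925 - 8239692) / (11690925 + 8239692) = 3451233 / 19930617 = 0.1732

0.1732


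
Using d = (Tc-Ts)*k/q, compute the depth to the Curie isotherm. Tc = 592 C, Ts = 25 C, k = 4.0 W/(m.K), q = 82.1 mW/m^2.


T_Curie - T_surf = 592 - 25 = 567 C
Convert q to W/m^2: 82.1 mW/m^2 = 0.0821 W/m^2
d = 567 * 4.0 / 0.0821 = 27624.85 m

27624.85
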